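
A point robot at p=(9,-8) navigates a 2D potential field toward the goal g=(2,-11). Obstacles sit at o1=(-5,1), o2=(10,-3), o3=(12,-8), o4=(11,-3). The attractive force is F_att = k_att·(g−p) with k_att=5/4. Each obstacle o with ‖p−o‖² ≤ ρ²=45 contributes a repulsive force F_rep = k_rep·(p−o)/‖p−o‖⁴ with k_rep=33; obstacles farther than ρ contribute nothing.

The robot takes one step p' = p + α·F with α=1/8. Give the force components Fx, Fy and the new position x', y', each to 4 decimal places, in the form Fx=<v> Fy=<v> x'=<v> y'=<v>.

F_att = 5/4·(g−p) = 5/4·(-7,-3) = (-8.7500,-3.7500)
o1: d²=277 > ρ²=45 → inactive
o2: d²=26 ≤ ρ²=45; F_rep = 33·(-1,-5)/26² = (-0.0488,-0.2441)
o3: d²=9 ≤ ρ²=45; F_rep = 33·(-3,0)/9² = (-1.2222,0.0000)
o4: d²=29 ≤ ρ²=45; F_rep = 33·(-2,-5)/29² = (-0.0785,-0.1962)
F = F_att + ΣF_rep = (-10.0995,-4.1903)
p' = p + 1/8·F = (7.7376,-8.5238)

Fx=-10.0995 Fy=-4.1903 x'=7.7376 y'=-8.5238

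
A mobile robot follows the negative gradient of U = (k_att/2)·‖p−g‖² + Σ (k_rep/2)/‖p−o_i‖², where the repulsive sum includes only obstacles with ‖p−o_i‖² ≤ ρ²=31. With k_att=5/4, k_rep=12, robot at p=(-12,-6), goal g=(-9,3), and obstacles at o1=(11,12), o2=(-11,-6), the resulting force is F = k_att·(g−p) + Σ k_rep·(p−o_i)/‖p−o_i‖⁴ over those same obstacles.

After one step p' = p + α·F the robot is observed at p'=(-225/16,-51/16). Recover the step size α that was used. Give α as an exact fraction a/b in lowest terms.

F_att = 5/4·(g−p) = 5/4·(3,9) = (3.7500,11.2500)
o1: d²=853 > ρ²=31 → inactive
o2: d²=1 ≤ ρ²=31; F_rep = 12·(-1,0)/1² = (-12.0000,0.0000)
F = F_att + ΣF_rep = (-8.2500,11.2500)
Δp = p'−p = (-2.0625,2.8125); α = Δx/Fx = (-33/16) / (-33/4) = 1/4
check: Δy/Fy = (45/16) / (45/4) = 1/4 ✓

α = 1/4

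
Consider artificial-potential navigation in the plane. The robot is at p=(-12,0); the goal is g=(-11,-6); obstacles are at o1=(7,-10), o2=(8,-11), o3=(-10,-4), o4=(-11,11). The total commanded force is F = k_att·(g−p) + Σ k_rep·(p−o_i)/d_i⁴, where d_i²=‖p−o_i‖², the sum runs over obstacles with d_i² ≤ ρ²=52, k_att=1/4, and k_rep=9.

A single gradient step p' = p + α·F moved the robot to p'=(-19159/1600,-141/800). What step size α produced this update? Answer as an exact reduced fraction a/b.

α = 1/8

F_att = 1/4·(g−p) = 1/4·(1,-6) = (0.2500,-1.5000)
o1: d²=461 > ρ²=52 → inactive
o2: d²=521 > ρ²=52 → inactive
o3: d²=20 ≤ ρ²=52; F_rep = 9·(-2,4)/20² = (-0.0450,0.0900)
o4: d²=122 > ρ²=52 → inactive
F = F_att + ΣF_rep = (0.2050,-1.4100)
Δp = p'−p = (0.0256,-0.1762); α = Δx/Fx = (41/1600) / (41/200) = 1/8
check: Δy/Fy = (-141/800) / (-141/100) = 1/8 ✓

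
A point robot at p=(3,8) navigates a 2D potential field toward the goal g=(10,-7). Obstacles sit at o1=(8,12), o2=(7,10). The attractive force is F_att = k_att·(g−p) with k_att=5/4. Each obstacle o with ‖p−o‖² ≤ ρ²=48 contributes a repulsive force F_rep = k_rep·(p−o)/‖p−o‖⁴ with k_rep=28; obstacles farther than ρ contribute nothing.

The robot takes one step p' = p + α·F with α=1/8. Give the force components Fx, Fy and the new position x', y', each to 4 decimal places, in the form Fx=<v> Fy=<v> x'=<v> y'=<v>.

Fx=8.3867 Fy=-18.9566 x'=4.0483 y'=5.6304

F_att = 5/4·(g−p) = 5/4·(7,-15) = (8.7500,-18.7500)
o1: d²=41 ≤ ρ²=48; F_rep = 28·(-5,-4)/41² = (-0.0833,-0.0666)
o2: d²=20 ≤ ρ²=48; F_rep = 28·(-4,-2)/20² = (-0.2800,-0.1400)
F = F_att + ΣF_rep = (8.3867,-18.9566)
p' = p + 1/8·F = (4.0483,5.6304)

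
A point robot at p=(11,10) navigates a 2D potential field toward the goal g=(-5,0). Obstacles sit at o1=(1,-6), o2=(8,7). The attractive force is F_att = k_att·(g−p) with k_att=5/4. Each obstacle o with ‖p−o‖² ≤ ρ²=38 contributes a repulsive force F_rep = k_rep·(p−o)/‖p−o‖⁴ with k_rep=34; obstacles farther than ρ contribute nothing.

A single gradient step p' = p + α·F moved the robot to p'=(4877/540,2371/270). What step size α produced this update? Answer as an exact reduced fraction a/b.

F_att = 5/4·(g−p) = 5/4·(-16,-10) = (-20.0000,-12.5000)
o1: d²=356 > ρ²=38 → inactive
o2: d²=18 ≤ ρ²=38; F_rep = 34·(3,3)/18² = (0.3148,0.3148)
F = F_att + ΣF_rep = (-19.6852,-12.1852)
Δp = p'−p = (-1.9685,-1.2185); α = Δx/Fx = (-1063/540) / (-1063/54) = 1/10
check: Δy/Fy = (-329/270) / (-329/27) = 1/10 ✓

α = 1/10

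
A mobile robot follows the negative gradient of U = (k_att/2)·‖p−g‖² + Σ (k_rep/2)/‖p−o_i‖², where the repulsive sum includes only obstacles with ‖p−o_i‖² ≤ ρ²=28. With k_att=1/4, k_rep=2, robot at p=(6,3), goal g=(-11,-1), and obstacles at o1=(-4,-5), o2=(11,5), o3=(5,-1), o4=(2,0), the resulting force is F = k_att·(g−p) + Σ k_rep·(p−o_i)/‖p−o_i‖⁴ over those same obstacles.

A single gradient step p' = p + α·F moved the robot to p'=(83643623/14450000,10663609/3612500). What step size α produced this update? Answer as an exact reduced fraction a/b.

α = 1/20

F_att = 1/4·(g−p) = 1/4·(-17,-4) = (-4.2500,-1.0000)
o1: d²=164 > ρ²=28 → inactive
o2: d²=29 > ρ²=28 → inactive
o3: d²=17 ≤ ρ²=28; F_rep = 2·(1,4)/17² = (0.0069,0.0277)
o4: d²=25 ≤ ρ²=28; F_rep = 2·(4,3)/25² = (0.0128,0.0096)
F = F_att + ΣF_rep = (-4.2303,-0.9627)
Δp = p'−p = (-0.2115,-0.0481); α = Δx/Fx = (-3056377/14450000) / (-3056377/722500) = 1/20
check: Δy/Fy = (-173891/3612500) / (-173891/180625) = 1/20 ✓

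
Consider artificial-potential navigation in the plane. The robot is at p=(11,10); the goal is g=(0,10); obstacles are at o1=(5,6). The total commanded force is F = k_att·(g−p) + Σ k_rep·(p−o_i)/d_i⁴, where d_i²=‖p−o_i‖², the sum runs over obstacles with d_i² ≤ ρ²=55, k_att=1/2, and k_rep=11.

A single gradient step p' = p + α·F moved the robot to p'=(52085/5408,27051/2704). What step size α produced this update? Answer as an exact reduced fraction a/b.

α = 1/4

F_att = 1/2·(g−p) = 1/2·(-11,0) = (-5.5000,0.0000)
o1: d²=52 ≤ ρ²=55; F_rep = 11·(6,4)/52² = (0.0244,0.0163)
F = F_att + ΣF_rep = (-5.4756,0.0163)
Δp = p'−p = (-1.3689,0.0041); α = Δx/Fx = (-7403/5408) / (-7403/1352) = 1/4
check: Δy/Fy = (11/2704) / (11/676) = 1/4 ✓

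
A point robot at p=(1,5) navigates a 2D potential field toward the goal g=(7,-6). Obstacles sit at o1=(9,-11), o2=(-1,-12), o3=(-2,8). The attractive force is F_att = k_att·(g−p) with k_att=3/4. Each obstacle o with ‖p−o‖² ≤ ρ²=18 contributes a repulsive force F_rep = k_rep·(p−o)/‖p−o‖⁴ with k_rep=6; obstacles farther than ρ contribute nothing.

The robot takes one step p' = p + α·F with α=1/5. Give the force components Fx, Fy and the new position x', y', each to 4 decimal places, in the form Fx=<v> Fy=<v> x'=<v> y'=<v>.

Fx=4.5556 Fy=-8.3056 x'=1.9111 y'=3.3389

F_att = 3/4·(g−p) = 3/4·(6,-11) = (4.5000,-8.2500)
o1: d²=320 > ρ²=18 → inactive
o2: d²=293 > ρ²=18 → inactive
o3: d²=18 ≤ ρ²=18; F_rep = 6·(3,-3)/18² = (0.0556,-0.0556)
F = F_att + ΣF_rep = (4.5556,-8.3056)
p' = p + 1/5·F = (1.9111,3.3389)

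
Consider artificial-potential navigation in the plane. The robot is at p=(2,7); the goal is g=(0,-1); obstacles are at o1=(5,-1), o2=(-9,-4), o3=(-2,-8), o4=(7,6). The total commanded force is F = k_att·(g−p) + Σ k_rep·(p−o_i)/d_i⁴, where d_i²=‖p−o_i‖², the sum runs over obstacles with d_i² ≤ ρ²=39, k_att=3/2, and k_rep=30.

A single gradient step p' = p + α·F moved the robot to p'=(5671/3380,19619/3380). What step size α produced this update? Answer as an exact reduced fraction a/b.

F_att = 3/2·(g−p) = 3/2·(-2,-8) = (-3.0000,-12.0000)
o1: d²=73 > ρ²=39 → inactive
o2: d²=242 > ρ²=39 → inactive
o3: d²=241 > ρ²=39 → inactive
o4: d²=26 ≤ ρ²=39; F_rep = 30·(-5,1)/26² = (-0.2219,0.0444)
F = F_att + ΣF_rep = (-3.2219,-11.9556)
Δp = p'−p = (-0.3222,-1.1956); α = Δx/Fx = (-1089/3380) / (-1089/338) = 1/10
check: Δy/Fy = (-4041/3380) / (-4041/338) = 1/10 ✓

α = 1/10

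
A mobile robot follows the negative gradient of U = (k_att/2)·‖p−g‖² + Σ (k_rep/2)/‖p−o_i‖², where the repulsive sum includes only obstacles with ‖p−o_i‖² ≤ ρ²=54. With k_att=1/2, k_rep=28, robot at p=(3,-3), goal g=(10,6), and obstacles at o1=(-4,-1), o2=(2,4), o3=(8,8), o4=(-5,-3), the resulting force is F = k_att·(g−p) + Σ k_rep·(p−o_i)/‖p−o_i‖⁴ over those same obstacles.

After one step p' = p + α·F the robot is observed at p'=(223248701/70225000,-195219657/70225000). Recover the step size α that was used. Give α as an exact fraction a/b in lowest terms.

α = 1/20

F_att = 1/2·(g−p) = 1/2·(7,9) = (3.5000,4.5000)
o1: d²=53 ≤ ρ²=54; F_rep = 28·(7,-2)/53² = (0.0698,-0.0199)
o2: d²=50 ≤ ρ²=54; F_rep = 28·(1,-7)/50² = (0.0112,-0.0784)
o3: d²=146 > ρ²=54 → inactive
o4: d²=64 > ρ²=54 → inactive
F = F_att + ΣF_rep = (3.5810,4.4017)
Δp = p'−p = (0.1790,0.2201); α = Δx/Fx = (12573701/70225000) / (12573701/3511250) = 1/20
check: Δy/Fy = (15455343/70225000) / (15455343/3511250) = 1/20 ✓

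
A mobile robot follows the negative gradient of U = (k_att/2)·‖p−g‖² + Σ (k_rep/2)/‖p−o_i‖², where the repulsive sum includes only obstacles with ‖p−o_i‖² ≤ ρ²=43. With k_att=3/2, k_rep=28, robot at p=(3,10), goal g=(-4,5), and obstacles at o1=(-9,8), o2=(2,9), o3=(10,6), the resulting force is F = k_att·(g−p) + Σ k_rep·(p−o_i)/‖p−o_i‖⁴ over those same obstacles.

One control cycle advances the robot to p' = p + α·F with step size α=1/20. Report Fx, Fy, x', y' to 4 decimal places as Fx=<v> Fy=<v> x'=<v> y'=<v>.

Fx=-3.5000 Fy=-0.5000 x'=2.8250 y'=9.9750

F_att = 3/2·(g−p) = 3/2·(-7,-5) = (-10.5000,-7.5000)
o1: d²=148 > ρ²=43 → inactive
o2: d²=2 ≤ ρ²=43; F_rep = 28·(1,1)/2² = (7.0000,7.0000)
o3: d²=65 > ρ²=43 → inactive
F = F_att + ΣF_rep = (-3.5000,-0.5000)
p' = p + 1/20·F = (2.8250,9.9750)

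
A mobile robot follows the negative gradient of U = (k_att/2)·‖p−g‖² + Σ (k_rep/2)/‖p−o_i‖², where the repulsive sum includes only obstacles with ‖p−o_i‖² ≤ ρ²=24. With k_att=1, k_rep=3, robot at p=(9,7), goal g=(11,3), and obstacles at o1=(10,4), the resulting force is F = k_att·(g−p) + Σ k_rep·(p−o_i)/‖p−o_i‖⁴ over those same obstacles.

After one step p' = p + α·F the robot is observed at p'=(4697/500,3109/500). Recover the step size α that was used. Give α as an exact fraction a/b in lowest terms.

α = 1/5

F_att = 1·(g−p) = 1·(2,-4) = (2.0000,-4.0000)
o1: d²=10 ≤ ρ²=24; F_rep = 3·(-1,3)/10² = (-0.0300,0.0900)
F = F_att + ΣF_rep = (1.9700,-3.9100)
Δp = p'−p = (0.3940,-0.7820); α = Δx/Fx = (197/500) / (197/100) = 1/5
check: Δy/Fy = (-391/500) / (-391/100) = 1/5 ✓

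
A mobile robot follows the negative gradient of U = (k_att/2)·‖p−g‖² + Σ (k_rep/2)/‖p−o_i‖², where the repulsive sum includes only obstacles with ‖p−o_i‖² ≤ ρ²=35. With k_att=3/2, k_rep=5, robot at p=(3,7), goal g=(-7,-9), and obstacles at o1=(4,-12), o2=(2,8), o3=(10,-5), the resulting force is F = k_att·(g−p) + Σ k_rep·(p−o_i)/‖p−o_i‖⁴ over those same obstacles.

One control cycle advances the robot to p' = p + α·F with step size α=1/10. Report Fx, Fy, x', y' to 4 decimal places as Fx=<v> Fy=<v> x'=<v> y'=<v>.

Fx=-13.7500 Fy=-25.2500 x'=1.6250 y'=4.4750

F_att = 3/2·(g−p) = 3/2·(-10,-16) = (-15.0000,-24.0000)
o1: d²=362 > ρ²=35 → inactive
o2: d²=2 ≤ ρ²=35; F_rep = 5·(1,-1)/2² = (1.2500,-1.2500)
o3: d²=193 > ρ²=35 → inactive
F = F_att + ΣF_rep = (-13.7500,-25.2500)
p' = p + 1/10·F = (1.6250,4.4750)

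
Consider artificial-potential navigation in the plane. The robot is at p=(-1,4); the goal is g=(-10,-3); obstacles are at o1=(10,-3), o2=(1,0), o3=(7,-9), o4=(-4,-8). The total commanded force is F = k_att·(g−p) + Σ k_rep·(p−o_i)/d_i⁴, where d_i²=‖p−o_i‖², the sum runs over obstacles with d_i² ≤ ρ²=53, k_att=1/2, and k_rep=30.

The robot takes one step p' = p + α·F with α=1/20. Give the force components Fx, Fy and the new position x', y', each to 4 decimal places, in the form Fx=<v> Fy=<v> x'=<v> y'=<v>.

Fx=-4.6500 Fy=-3.2000 x'=-1.2325 y'=3.8400

F_att = 1/2·(g−p) = 1/2·(-9,-7) = (-4.5000,-3.5000)
o1: d²=170 > ρ²=53 → inactive
o2: d²=20 ≤ ρ²=53; F_rep = 30·(-2,4)/20² = (-0.1500,0.3000)
o3: d²=233 > ρ²=53 → inactive
o4: d²=153 > ρ²=53 → inactive
F = F_att + ΣF_rep = (-4.6500,-3.2000)
p' = p + 1/20·F = (-1.2325,3.8400)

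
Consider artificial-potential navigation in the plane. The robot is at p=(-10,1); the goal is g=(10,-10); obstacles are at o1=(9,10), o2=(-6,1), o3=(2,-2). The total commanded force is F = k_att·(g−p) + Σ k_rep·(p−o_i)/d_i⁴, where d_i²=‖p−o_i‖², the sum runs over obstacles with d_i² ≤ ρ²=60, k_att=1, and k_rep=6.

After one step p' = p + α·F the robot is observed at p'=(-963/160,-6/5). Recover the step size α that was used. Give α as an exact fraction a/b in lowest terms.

α = 1/5

F_att = 1·(g−p) = 1·(20,-11) = (20.0000,-11.0000)
o1: d²=442 > ρ²=60 → inactive
o2: d²=16 ≤ ρ²=60; F_rep = 6·(-4,0)/16² = (-0.0938,0.0000)
o3: d²=153 > ρ²=60 → inactive
F = F_att + ΣF_rep = (19.9062,-11.0000)
Δp = p'−p = (3.9813,-2.2000); α = Δx/Fx = (637/160) / (637/32) = 1/5
check: Δy/Fy = (-11/5) / (-11) = 1/5 ✓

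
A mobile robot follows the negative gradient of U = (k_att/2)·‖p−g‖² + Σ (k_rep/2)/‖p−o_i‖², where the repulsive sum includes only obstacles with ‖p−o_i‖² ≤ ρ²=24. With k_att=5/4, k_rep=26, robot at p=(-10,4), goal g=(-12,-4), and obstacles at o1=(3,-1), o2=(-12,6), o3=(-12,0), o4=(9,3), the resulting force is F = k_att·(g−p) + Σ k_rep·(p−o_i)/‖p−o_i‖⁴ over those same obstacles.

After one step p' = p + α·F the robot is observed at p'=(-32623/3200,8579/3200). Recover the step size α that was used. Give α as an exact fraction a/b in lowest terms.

F_att = 5/4·(g−p) = 5/4·(-2,-8) = (-2.5000,-10.0000)
o1: d²=194 > ρ²=24 → inactive
o2: d²=8 ≤ ρ²=24; F_rep = 26·(2,-2)/8² = (0.8125,-0.8125)
o3: d²=20 ≤ ρ²=24; F_rep = 26·(2,4)/20² = (0.1300,0.2600)
o4: d²=362 > ρ²=24 → inactive
F = F_att + ΣF_rep = (-1.5575,-10.5525)
Δp = p'−p = (-0.1947,-1.3191); α = Δx/Fx = (-623/3200) / (-623/400) = 1/8
check: Δy/Fy = (-4221/3200) / (-4221/400) = 1/8 ✓

α = 1/8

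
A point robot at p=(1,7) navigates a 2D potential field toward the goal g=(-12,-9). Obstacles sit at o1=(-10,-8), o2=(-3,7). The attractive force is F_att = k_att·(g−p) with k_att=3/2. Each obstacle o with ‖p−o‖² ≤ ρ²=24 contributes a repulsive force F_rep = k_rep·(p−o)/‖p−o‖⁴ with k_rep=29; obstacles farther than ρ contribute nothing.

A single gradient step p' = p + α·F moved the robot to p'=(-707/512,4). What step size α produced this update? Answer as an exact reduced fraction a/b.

F_att = 3/2·(g−p) = 3/2·(-13,-16) = (-19.5000,-24.0000)
o1: d²=346 > ρ²=24 → inactive
o2: d²=16 ≤ ρ²=24; F_rep = 29·(4,0)/16² = (0.4531,0.0000)
F = F_att + ΣF_rep = (-19.0469,-24.0000)
Δp = p'−p = (-2.3809,-3.0000); α = Δx/Fx = (-1219/512) / (-1219/64) = 1/8
check: Δy/Fy = (-3) / (-24) = 1/8 ✓

α = 1/8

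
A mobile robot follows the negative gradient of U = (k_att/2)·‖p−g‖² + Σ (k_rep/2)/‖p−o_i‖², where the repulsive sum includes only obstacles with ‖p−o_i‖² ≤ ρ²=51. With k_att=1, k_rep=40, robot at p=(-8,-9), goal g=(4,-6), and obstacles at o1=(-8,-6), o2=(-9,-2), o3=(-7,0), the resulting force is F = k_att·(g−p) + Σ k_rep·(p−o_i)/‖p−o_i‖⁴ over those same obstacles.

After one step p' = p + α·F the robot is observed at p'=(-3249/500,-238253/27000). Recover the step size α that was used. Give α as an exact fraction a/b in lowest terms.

α = 1/8

F_att = 1·(g−p) = 1·(12,3) = (12.0000,3.0000)
o1: d²=9 ≤ ρ²=51; F_rep = 40·(0,-3)/9² = (0.0000,-1.4815)
o2: d²=50 ≤ ρ²=51; F_rep = 40·(1,-7)/50² = (0.0160,-0.1120)
o3: d²=82 > ρ²=51 → inactive
F = F_att + ΣF_rep = (12.0160,1.4065)
Δp = p'−p = (1.5020,0.1758); α = Δx/Fx = (751/500) / (1502/125) = 1/8
check: Δy/Fy = (4747/27000) / (4747/3375) = 1/8 ✓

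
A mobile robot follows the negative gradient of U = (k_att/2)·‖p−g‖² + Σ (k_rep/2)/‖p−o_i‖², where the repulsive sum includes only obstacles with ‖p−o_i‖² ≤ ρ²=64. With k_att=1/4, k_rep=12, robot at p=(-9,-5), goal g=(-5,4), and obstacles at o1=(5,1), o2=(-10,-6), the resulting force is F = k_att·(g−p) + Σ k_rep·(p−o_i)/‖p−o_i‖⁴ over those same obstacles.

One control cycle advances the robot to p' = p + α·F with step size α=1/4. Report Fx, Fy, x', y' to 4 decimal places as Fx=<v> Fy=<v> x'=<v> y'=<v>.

F_att = 1/4·(g−p) = 1/4·(4,9) = (1.0000,2.2500)
o1: d²=232 > ρ²=64 → inactive
o2: d²=2 ≤ ρ²=64; F_rep = 12·(1,1)/2² = (3.0000,3.0000)
F = F_att + ΣF_rep = (4.0000,5.2500)
p' = p + 1/4·F = (-8.0000,-3.6875)

Fx=4.0000 Fy=5.2500 x'=-8.0000 y'=-3.6875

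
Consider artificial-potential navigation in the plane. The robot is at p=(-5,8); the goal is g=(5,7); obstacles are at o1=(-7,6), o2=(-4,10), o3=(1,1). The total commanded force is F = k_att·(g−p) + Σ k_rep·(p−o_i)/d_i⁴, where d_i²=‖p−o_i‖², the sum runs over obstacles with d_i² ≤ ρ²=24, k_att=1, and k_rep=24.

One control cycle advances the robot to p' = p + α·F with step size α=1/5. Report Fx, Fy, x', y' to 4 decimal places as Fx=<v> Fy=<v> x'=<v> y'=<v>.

F_att = 1·(g−p) = 1·(10,-1) = (10.0000,-1.0000)
o1: d²=8 ≤ ρ²=24; F_rep = 24·(2,2)/8² = (0.7500,0.7500)
o2: d²=5 ≤ ρ²=24; F_rep = 24·(-1,-2)/5² = (-0.9600,-1.9200)
o3: d²=85 > ρ²=24 → inactive
F = F_att + ΣF_rep = (9.7900,-2.1700)
p' = p + 1/5·F = (-3.0420,7.5660)

Fx=9.7900 Fy=-2.1700 x'=-3.0420 y'=7.5660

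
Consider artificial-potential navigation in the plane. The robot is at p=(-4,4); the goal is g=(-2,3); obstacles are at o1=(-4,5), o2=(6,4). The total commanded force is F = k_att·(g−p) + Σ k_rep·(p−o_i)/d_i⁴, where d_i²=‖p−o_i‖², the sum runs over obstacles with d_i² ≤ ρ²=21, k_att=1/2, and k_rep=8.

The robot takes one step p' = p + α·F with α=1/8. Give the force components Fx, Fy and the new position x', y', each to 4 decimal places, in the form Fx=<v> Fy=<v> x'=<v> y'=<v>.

Fx=1.0000 Fy=-8.5000 x'=-3.8750 y'=2.9375

F_att = 1/2·(g−p) = 1/2·(2,-1) = (1.0000,-0.5000)
o1: d²=1 ≤ ρ²=21; F_rep = 8·(0,-1)/1² = (0.0000,-8.0000)
o2: d²=100 > ρ²=21 → inactive
F = F_att + ΣF_rep = (1.0000,-8.5000)
p' = p + 1/8·F = (-3.8750,2.9375)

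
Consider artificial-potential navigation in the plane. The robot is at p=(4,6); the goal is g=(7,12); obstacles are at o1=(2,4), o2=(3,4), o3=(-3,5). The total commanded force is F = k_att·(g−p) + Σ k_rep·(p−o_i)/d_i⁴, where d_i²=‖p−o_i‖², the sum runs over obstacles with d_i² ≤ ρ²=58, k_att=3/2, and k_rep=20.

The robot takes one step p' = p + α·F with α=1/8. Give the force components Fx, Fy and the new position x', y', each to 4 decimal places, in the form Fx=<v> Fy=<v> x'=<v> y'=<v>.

F_att = 3/2·(g−p) = 3/2·(3,6) = (4.5000,9.0000)
o1: d²=8 ≤ ρ²=58; F_rep = 20·(2,2)/8² = (0.6250,0.6250)
o2: d²=5 ≤ ρ²=58; F_rep = 20·(1,2)/5² = (0.8000,1.6000)
o3: d²=50 ≤ ρ²=58; F_rep = 20·(7,1)/50² = (0.0560,0.0080)
F = F_att + ΣF_rep = (5.9810,11.2330)
p' = p + 1/8·F = (4.7476,7.4041)

Fx=5.9810 Fy=11.2330 x'=4.7476 y'=7.4041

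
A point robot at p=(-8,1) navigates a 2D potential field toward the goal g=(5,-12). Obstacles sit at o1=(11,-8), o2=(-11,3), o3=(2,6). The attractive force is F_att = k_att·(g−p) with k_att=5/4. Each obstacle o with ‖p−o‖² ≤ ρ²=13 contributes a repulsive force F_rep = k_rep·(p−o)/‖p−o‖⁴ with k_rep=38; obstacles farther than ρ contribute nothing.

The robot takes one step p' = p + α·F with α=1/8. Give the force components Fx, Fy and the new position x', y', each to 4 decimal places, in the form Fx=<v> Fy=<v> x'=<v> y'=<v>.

F_att = 5/4·(g−p) = 5/4·(13,-13) = (16.2500,-16.2500)
o1: d²=442 > ρ²=13 → inactive
o2: d²=13 ≤ ρ²=13; F_rep = 38·(3,-2)/13² = (0.6746,-0.4497)
o3: d²=125 > ρ²=13 → inactive
F = F_att + ΣF_rep = (16.9246,-16.6997)
p' = p + 1/8·F = (-5.8844,-1.0875)

Fx=16.9246 Fy=-16.6997 x'=-5.8844 y'=-1.0875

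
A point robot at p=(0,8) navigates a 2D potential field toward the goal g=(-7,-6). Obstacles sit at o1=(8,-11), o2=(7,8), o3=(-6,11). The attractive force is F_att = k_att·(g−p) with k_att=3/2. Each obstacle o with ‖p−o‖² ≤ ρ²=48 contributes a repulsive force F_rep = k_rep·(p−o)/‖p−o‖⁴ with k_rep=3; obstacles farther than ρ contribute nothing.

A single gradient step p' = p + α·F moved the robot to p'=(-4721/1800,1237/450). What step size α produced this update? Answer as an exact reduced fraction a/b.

F_att = 3/2·(g−p) = 3/2·(-7,-14) = (-10.5000,-21.0000)
o1: d²=425 > ρ²=48 → inactive
o2: d²=49 > ρ²=48 → inactive
o3: d²=45 ≤ ρ²=48; F_rep = 3·(6,-3)/45² = (0.0089,-0.0044)
F = F_att + ΣF_rep = (-10.4911,-21.0044)
Δp = p'−p = (-2.6228,-5.2511); α = Δx/Fx = (-4721/1800) / (-4721/450) = 1/4
check: Δy/Fy = (-2363/450) / (-4726/225) = 1/4 ✓

α = 1/4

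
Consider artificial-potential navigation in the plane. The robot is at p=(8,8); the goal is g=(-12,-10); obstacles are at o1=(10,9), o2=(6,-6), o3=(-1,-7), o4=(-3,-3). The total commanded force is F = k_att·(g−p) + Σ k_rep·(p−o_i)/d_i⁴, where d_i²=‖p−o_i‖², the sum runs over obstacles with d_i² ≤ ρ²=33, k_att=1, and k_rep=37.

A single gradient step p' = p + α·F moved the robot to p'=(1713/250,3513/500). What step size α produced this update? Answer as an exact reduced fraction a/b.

F_att = 1·(g−p) = 1·(-20,-18) = (-20.0000,-18.0000)
o1: d²=5 ≤ ρ²=33; F_rep = 37·(-2,-1)/5² = (-2.9600,-1.4800)
o2: d²=200 > ρ²=33 → inactive
o3: d²=306 > ρ²=33 → inactive
o4: d²=242 > ρ²=33 → inactive
F = F_att + ΣF_rep = (-22.9600,-19.4800)
Δp = p'−p = (-1.1480,-0.9740); α = Δx/Fx = (-287/250) / (-574/25) = 1/20
check: Δy/Fy = (-487/500) / (-487/25) = 1/20 ✓

α = 1/20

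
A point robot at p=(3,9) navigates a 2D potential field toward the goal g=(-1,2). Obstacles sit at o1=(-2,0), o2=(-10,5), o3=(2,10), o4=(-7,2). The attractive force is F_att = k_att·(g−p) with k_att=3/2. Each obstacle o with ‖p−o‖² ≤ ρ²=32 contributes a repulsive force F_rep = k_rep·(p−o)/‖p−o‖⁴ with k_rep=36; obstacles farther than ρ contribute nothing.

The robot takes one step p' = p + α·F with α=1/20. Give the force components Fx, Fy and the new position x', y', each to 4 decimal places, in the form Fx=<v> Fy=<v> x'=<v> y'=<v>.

F_att = 3/2·(g−p) = 3/2·(-4,-7) = (-6.0000,-10.5000)
o1: d²=106 > ρ²=32 → inactive
o2: d²=185 > ρ²=32 → inactive
o3: d²=2 ≤ ρ²=32; F_rep = 36·(1,-1)/2² = (9.0000,-9.0000)
o4: d²=149 > ρ²=32 → inactive
F = F_att + ΣF_rep = (3.0000,-19.5000)
p' = p + 1/20·F = (3.1500,8.0250)

Fx=3.0000 Fy=-19.5000 x'=3.1500 y'=8.0250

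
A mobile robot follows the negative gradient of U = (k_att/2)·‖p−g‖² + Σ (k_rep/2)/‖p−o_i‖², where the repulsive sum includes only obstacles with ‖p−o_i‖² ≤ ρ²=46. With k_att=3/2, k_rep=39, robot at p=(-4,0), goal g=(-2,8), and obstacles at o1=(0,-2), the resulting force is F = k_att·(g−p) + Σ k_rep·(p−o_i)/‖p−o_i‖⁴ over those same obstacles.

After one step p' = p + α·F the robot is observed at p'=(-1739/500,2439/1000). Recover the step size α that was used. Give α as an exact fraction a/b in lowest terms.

F_att = 3/2·(g−p) = 3/2·(2,8) = (3.0000,12.0000)
o1: d²=20 ≤ ρ²=46; F_rep = 39·(-4,2)/20² = (-0.3900,0.1950)
F = F_att + ΣF_rep = (2.6100,12.1950)
Δp = p'−p = (0.5220,2.4390); α = Δx/Fx = (261/500) / (261/100) = 1/5
check: Δy/Fy = (2439/1000) / (2439/200) = 1/5 ✓

α = 1/5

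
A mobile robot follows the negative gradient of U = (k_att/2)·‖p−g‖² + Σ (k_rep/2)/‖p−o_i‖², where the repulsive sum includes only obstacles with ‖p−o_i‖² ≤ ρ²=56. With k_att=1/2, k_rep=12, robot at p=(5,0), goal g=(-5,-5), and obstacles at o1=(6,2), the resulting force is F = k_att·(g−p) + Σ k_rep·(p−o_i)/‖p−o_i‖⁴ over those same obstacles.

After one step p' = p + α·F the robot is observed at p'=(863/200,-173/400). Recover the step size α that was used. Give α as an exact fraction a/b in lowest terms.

F_att = 1/2·(g−p) = 1/2·(-10,-5) = (-5.0000,-2.5000)
o1: d²=5 ≤ ρ²=56; F_rep = 12·(-1,-2)/5² = (-0.4800,-0.9600)
F = F_att + ΣF_rep = (-5.4800,-3.4600)
Δp = p'−p = (-0.6850,-0.4325); α = Δx/Fx = (-137/200) / (-137/25) = 1/8
check: Δy/Fy = (-173/400) / (-173/50) = 1/8 ✓

α = 1/8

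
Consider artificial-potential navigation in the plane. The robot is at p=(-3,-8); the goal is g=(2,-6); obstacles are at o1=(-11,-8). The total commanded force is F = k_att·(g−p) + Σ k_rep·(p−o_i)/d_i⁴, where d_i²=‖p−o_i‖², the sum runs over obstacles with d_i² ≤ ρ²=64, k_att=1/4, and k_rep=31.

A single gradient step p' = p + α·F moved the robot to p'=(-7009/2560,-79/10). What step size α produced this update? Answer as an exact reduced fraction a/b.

F_att = 1/4·(g−p) = 1/4·(5,2) = (1.2500,0.5000)
o1: d²=64 ≤ ρ²=64; F_rep = 31·(8,0)/64² = (0.0605,0.0000)
F = F_att + ΣF_rep = (1.3105,0.5000)
Δp = p'−p = (0.2621,0.1000); α = Δx/Fx = (671/2560) / (671/512) = 1/5
check: Δy/Fy = (1/10) / (1/2) = 1/5 ✓

α = 1/5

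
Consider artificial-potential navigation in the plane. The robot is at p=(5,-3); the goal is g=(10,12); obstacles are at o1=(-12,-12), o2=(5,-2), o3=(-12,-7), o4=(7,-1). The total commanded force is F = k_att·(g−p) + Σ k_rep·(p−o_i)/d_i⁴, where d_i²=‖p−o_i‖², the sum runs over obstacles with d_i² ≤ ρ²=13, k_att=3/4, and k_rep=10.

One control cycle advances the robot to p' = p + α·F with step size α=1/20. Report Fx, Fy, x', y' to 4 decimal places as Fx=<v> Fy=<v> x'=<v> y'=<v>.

Fx=3.4375 Fy=0.9375 x'=5.1719 y'=-2.9531

F_att = 3/4·(g−p) = 3/4·(5,15) = (3.7500,11.2500)
o1: d²=370 > ρ²=13 → inactive
o2: d²=1 ≤ ρ²=13; F_rep = 10·(0,-1)/1² = (0.0000,-10.0000)
o3: d²=305 > ρ²=13 → inactive
o4: d²=8 ≤ ρ²=13; F_rep = 10·(-2,-2)/8² = (-0.3125,-0.3125)
F = F_att + ΣF_rep = (3.4375,0.9375)
p' = p + 1/20·F = (5.1719,-2.9531)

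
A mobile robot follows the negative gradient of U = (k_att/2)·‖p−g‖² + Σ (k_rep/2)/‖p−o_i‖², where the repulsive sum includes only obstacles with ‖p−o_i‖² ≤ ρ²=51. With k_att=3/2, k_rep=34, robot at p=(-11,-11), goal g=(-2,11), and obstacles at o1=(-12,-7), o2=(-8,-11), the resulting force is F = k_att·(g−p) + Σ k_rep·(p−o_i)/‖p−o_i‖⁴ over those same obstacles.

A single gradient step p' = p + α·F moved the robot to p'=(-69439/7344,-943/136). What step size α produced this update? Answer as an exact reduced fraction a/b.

α = 1/8

F_att = 3/2·(g−p) = 3/2·(9,22) = (13.5000,33.0000)
o1: d²=17 ≤ ρ²=51; F_rep = 34·(1,-4)/17² = (0.1176,-0.4706)
o2: d²=9 ≤ ρ²=51; F_rep = 34·(-3,0)/9² = (-1.2593,0.0000)
F = F_att + ΣF_rep = (12.3584,32.5294)
Δp = p'−p = (1.5448,4.0662); α = Δx/Fx = (11345/7344) / (11345/918) = 1/8
check: Δy/Fy = (553/136) / (553/17) = 1/8 ✓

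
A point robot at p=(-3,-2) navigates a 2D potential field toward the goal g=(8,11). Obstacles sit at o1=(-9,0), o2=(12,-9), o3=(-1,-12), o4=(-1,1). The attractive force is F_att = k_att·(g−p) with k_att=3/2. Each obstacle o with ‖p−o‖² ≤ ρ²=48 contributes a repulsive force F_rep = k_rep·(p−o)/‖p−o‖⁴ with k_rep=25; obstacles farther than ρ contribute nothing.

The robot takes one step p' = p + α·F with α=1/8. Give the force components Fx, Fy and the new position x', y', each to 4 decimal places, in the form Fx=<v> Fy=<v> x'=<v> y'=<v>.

F_att = 3/2·(g−p) = 3/2·(11,13) = (16.5000,19.5000)
o1: d²=40 ≤ ρ²=48; F_rep = 25·(6,-2)/40² = (0.0938,-0.0312)
o2: d²=274 > ρ²=48 → inactive
o3: d²=104 > ρ²=48 → inactive
o4: d²=13 ≤ ρ²=48; F_rep = 25·(-2,-3)/13² = (-0.2959,-0.4438)
F = F_att + ΣF_rep = (16.2979,19.0250)
p' = p + 1/8·F = (-0.9628,0.3781)

Fx=16.2979 Fy=19.0250 x'=-0.9628 y'=0.3781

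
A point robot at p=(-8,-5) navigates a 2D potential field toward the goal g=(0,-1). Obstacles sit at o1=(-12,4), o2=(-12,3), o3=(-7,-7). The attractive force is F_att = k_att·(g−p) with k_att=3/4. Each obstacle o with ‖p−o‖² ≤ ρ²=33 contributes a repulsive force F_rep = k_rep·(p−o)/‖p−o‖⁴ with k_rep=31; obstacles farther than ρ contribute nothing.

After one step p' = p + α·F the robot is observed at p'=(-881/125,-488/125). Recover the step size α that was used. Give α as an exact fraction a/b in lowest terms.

F_att = 3/4·(g−p) = 3/4·(8,4) = (6.0000,3.0000)
o1: d²=97 > ρ²=33 → inactive
o2: d²=80 > ρ²=33 → inactive
o3: d²=5 ≤ ρ²=33; F_rep = 31·(-1,2)/5² = (-1.2400,2.4800)
F = F_att + ΣF_rep = (4.7600,5.4800)
Δp = p'−p = (0.9520,1.0960); α = Δx/Fx = (119/125) / (119/25) = 1/5
check: Δy/Fy = (137/125) / (137/25) = 1/5 ✓

α = 1/5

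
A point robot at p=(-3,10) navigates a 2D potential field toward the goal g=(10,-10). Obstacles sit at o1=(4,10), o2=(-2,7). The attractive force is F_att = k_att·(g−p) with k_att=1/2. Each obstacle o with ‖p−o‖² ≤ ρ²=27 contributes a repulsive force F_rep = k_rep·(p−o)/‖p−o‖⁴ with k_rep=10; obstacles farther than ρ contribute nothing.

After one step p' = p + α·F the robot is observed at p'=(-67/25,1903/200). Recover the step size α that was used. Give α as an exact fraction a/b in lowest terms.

F_att = 1/2·(g−p) = 1/2·(13,-20) = (6.5000,-10.0000)
o1: d²=49 > ρ²=27 → inactive
o2: d²=10 ≤ ρ²=27; F_rep = 10·(-1,3)/10² = (-0.1000,0.3000)
F = F_att + ΣF_rep = (6.4000,-9.7000)
Δp = p'−p = (0.3200,-0.4850); α = Δx/Fx = (8/25) / (32/5) = 1/20
check: Δy/Fy = (-97/200) / (-97/10) = 1/20 ✓

α = 1/20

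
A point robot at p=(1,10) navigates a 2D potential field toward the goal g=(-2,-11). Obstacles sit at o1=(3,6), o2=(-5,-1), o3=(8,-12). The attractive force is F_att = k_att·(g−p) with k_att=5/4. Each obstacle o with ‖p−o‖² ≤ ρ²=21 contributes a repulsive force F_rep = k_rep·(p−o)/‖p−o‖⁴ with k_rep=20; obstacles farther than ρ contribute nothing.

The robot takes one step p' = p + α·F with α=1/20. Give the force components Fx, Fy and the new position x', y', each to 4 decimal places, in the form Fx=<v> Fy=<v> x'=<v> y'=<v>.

Fx=-3.8500 Fy=-26.0500 x'=0.8075 y'=8.6975

F_att = 5/4·(g−p) = 5/4·(-3,-21) = (-3.7500,-26.2500)
o1: d²=20 ≤ ρ²=21; F_rep = 20·(-2,4)/20² = (-0.1000,0.2000)
o2: d²=157 > ρ²=21 → inactive
o3: d²=533 > ρ²=21 → inactive
F = F_att + ΣF_rep = (-3.8500,-26.0500)
p' = p + 1/20·F = (0.8075,8.6975)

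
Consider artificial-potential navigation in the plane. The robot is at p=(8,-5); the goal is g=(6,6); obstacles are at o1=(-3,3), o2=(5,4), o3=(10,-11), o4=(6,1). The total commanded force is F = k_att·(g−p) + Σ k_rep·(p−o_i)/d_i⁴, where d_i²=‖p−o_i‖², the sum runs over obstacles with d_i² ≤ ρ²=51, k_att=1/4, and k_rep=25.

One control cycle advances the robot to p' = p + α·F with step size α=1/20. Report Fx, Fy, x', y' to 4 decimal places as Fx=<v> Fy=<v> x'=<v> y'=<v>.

Fx=-0.5000 Fy=2.7500 x'=7.9750 y'=-4.8625

F_att = 1/4·(g−p) = 1/4·(-2,11) = (-0.5000,2.7500)
o1: d²=185 > ρ²=51 → inactive
o2: d²=90 > ρ²=51 → inactive
o3: d²=40 ≤ ρ²=51; F_rep = 25·(-2,6)/40² = (-0.0312,0.0938)
o4: d²=40 ≤ ρ²=51; F_rep = 25·(2,-6)/40² = (0.0312,-0.0938)
F = F_att + ΣF_rep = (-0.5000,2.7500)
p' = p + 1/20·F = (7.9750,-4.8625)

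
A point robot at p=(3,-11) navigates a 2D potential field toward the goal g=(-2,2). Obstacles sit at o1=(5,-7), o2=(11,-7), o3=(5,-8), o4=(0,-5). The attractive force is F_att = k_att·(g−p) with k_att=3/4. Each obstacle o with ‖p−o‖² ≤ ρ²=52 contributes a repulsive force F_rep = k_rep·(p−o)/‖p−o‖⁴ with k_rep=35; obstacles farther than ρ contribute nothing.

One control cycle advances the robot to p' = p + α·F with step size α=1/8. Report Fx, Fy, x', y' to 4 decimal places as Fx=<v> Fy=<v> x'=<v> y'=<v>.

Fx=-4.2873 Fy=8.6750 x'=2.4641 y'=-9.9156

F_att = 3/4·(g−p) = 3/4·(-5,13) = (-3.7500,9.7500)
o1: d²=20 ≤ ρ²=52; F_rep = 35·(-2,-4)/20² = (-0.1750,-0.3500)
o2: d²=80 > ρ²=52 → inactive
o3: d²=13 ≤ ρ²=52; F_rep = 35·(-2,-3)/13² = (-0.4142,-0.6213)
o4: d²=45 ≤ ρ²=52; F_rep = 35·(3,-6)/45² = (0.0519,-0.1037)
F = F_att + ΣF_rep = (-4.2873,8.6750)
p' = p + 1/8·F = (2.4641,-9.9156)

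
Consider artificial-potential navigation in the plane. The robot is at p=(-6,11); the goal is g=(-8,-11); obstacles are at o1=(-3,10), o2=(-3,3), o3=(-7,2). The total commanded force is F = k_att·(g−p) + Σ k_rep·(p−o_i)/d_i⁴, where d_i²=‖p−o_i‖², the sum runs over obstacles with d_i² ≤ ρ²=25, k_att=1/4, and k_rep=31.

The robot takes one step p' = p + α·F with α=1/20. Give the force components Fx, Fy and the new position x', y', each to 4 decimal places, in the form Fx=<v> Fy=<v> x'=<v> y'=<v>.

F_att = 1/4·(g−p) = 1/4·(-2,-22) = (-0.5000,-5.5000)
o1: d²=10 ≤ ρ²=25; F_rep = 31·(-3,1)/10² = (-0.9300,0.3100)
o2: d²=73 > ρ²=25 → inactive
o3: d²=82 > ρ²=25 → inactive
F = F_att + ΣF_rep = (-1.4300,-5.1900)
p' = p + 1/20·F = (-6.0715,10.7405)

Fx=-1.4300 Fy=-5.1900 x'=-6.0715 y'=10.7405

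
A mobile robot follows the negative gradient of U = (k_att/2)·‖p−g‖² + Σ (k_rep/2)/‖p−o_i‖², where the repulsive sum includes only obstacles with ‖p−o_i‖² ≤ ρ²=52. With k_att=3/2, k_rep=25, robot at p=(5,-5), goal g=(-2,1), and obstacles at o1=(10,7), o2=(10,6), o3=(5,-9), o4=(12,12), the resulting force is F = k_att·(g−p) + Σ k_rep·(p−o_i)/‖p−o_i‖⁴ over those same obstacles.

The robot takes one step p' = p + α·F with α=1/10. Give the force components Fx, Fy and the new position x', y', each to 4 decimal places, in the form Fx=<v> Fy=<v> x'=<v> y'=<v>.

Fx=-10.5000 Fy=9.3906 x'=3.9500 y'=-4.0609

F_att = 3/2·(g−p) = 3/2·(-7,6) = (-10.5000,9.0000)
o1: d²=169 > ρ²=52 → inactive
o2: d²=146 > ρ²=52 → inactive
o3: d²=16 ≤ ρ²=52; F_rep = 25·(0,4)/16² = (0.0000,0.3906)
o4: d²=338 > ρ²=52 → inactive
F = F_att + ΣF_rep = (-10.5000,9.3906)
p' = p + 1/10·F = (3.9500,-4.0609)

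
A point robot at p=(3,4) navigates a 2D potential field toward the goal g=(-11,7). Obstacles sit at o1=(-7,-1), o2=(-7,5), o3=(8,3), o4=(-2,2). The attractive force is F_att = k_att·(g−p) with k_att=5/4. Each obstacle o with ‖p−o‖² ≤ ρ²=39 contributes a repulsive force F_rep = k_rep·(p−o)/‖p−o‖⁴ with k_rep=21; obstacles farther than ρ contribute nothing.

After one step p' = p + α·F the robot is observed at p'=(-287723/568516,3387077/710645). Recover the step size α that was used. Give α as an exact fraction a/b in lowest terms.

F_att = 5/4·(g−p) = 5/4·(-14,3) = (-17.5000,3.7500)
o1: d²=125 > ρ²=39 → inactive
o2: d²=101 > ρ²=39 → inactive
o3: d²=26 ≤ ρ²=39; F_rep = 21·(-5,1)/26² = (-0.1553,0.0311)
o4: d²=29 ≤ ρ²=39; F_rep = 21·(5,2)/29² = (0.1249,0.0499)
F = F_att + ΣF_rep = (-17.5305,3.8310)
Δp = p'−p = (-3.5061,0.7662); α = Δx/Fx = (-1993271/568516) / (-9966355/568516) = 1/5
check: Δy/Fy = (544497/710645) / (544497/142129) = 1/5 ✓

α = 1/5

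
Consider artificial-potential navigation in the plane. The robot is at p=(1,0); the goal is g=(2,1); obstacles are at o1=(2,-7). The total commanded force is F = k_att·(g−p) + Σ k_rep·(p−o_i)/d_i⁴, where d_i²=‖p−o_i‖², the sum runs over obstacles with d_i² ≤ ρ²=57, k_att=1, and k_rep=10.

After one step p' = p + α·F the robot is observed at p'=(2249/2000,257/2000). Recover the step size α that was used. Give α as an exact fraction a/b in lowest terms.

F_att = 1·(g−p) = 1·(1,1) = (1.0000,1.0000)
o1: d²=50 ≤ ρ²=57; F_rep = 10·(-1,7)/50² = (-0.0040,0.0280)
F = F_att + ΣF_rep = (0.9960,1.0280)
Δp = p'−p = (0.1245,0.1285); α = Δx/Fx = (249/2000) / (249/250) = 1/8
check: Δy/Fy = (257/2000) / (257/250) = 1/8 ✓

α = 1/8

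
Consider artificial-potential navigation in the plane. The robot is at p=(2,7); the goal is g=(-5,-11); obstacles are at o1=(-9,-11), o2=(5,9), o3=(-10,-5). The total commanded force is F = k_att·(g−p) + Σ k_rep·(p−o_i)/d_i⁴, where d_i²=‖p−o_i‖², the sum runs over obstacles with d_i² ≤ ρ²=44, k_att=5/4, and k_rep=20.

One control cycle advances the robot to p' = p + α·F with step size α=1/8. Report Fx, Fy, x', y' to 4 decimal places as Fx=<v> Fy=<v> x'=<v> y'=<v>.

Fx=-9.1050 Fy=-22.7367 x'=0.8619 y'=4.1579

F_att = 5/4·(g−p) = 5/4·(-7,-18) = (-8.7500,-22.5000)
o1: d²=445 > ρ²=44 → inactive
o2: d²=13 ≤ ρ²=44; F_rep = 20·(-3,-2)/13² = (-0.3550,-0.2367)
o3: d²=288 > ρ²=44 → inactive
F = F_att + ΣF_rep = (-9.1050,-22.7367)
p' = p + 1/8·F = (0.8619,4.1579)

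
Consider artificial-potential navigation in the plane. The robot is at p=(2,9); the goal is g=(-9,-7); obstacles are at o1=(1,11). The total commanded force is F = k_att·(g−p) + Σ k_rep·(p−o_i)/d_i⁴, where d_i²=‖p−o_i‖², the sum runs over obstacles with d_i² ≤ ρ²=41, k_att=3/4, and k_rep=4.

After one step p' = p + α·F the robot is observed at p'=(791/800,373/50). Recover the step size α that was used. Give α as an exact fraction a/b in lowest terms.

F_att = 3/4·(g−p) = 3/4·(-11,-16) = (-8.2500,-12.0000)
o1: d²=5 ≤ ρ²=41; F_rep = 4·(1,-2)/5² = (0.1600,-0.3200)
F = F_att + ΣF_rep = (-8.0900,-12.3200)
Δp = p'−p = (-1.0112,-1.5400); α = Δx/Fx = (-809/800) / (-809/100) = 1/8
check: Δy/Fy = (-77/50) / (-308/25) = 1/8 ✓

α = 1/8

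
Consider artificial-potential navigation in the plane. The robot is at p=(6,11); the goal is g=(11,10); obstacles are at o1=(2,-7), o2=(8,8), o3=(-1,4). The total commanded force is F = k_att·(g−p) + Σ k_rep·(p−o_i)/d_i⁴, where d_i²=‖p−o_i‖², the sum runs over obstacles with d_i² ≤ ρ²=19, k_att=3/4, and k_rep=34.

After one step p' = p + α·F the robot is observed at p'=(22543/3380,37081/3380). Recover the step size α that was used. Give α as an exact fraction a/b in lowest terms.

α = 1/5

F_att = 3/4·(g−p) = 3/4·(5,-1) = (3.7500,-0.7500)
o1: d²=340 > ρ²=19 → inactive
o2: d²=13 ≤ ρ²=19; F_rep = 34·(-2,3)/13² = (-0.4024,0.6036)
o3: d²=98 > ρ²=19 → inactive
F = F_att + ΣF_rep = (3.3476,-0.1464)
Δp = p'−p = (0.6695,-0.0293); α = Δx/Fx = (2263/3380) / (2263/676) = 1/5
check: Δy/Fy = (-99/3380) / (-99/676) = 1/5 ✓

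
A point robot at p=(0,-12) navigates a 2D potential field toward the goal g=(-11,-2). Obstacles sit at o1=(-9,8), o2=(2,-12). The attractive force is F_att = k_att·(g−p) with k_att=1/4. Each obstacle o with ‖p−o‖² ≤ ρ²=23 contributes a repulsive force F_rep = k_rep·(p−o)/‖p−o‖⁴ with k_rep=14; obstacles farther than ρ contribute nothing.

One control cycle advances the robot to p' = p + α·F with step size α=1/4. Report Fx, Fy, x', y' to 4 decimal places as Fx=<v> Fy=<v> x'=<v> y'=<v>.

Fx=-4.5000 Fy=2.5000 x'=-1.1250 y'=-11.3750

F_att = 1/4·(g−p) = 1/4·(-11,10) = (-2.7500,2.5000)
o1: d²=481 > ρ²=23 → inactive
o2: d²=4 ≤ ρ²=23; F_rep = 14·(-2,0)/4² = (-1.7500,0.0000)
F = F_att + ΣF_rep = (-4.5000,2.5000)
p' = p + 1/4·F = (-1.1250,-11.3750)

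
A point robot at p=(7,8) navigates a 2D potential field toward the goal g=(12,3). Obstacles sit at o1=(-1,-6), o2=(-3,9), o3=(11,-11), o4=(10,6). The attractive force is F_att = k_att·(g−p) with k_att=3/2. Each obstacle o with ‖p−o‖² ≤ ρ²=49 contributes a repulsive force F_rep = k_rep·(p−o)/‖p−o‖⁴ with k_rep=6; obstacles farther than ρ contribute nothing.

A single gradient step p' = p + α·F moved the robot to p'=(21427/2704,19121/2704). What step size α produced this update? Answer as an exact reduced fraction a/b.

α = 1/8

F_att = 3/2·(g−p) = 3/2·(5,-5) = (7.5000,-7.5000)
o1: d²=260 > ρ²=49 → inactive
o2: d²=101 > ρ²=49 → inactive
o3: d²=377 > ρ²=49 → inactive
o4: d²=13 ≤ ρ²=49; F_rep = 6·(-3,2)/13² = (-0.1065,0.0710)
F = F_att + ΣF_rep = (7.3935,-7.4290)
Δp = p'−p = (0.9242,-0.9286); α = Δx/Fx = (2499/2704) / (2499/338) = 1/8
check: Δy/Fy = (-2511/2704) / (-2511/338) = 1/8 ✓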